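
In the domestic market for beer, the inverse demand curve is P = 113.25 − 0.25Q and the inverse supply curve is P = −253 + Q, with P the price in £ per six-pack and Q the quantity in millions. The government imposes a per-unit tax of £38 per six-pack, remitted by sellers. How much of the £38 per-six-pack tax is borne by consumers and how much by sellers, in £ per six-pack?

Consumers bear £7.6 per six-pack; sellers bear £30.4 per six-pack.

Rewrite in direct form: Qd = 453 − 4P and Qs = P + 253.
Without the tax, 453 − 4P = P + 253 gives 5P = 200, so P* = £40 and Q* = 293.
With the tax collected from sellers, supply shifts: Qs = (P − 38) + 253.
New equilibrium: consumers pay £47.6, sellers receive £9.6, Q = 262.6. (Wedge: Pb − Ps = 38.)
Burden on consumers: £7.6; on sellers: £30.4. (They sum to £38.)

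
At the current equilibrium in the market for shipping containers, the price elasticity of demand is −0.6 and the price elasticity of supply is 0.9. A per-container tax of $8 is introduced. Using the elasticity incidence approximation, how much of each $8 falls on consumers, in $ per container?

Consumers bear ≈ $4.8 per container.

Incidence ratio: consumers' share ≈ εs / (εs + |εd|) = 0.9 / (0.9 + 0.6) = 0.6.
So consumers bear ≈ 0.6 × $8 = $4.8; suppliers bear $3.2.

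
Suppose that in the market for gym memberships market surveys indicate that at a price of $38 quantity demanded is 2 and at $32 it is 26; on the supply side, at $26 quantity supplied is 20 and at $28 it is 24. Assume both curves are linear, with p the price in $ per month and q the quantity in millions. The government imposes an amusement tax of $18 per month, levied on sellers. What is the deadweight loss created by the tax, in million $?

Deadweight loss = $216 million.

Demand slope: (26 − 2)/(32 − 38) = -4, so qd = 154 − 4p.
Supply slope: (24 − 20)/(28 − 26) = 2, so qs = 2p − 32.
Without the tax, 154 − 4p = 2p − 32 gives 6p = 186, so p* = $31 and q* = 30.
With the tax collected from sellers, supply shifts: qs = 2(p − 18) − 32.
Solving gives q = 6 with consumers paying $37 and sellers receiving $19 (the $18 wedge).
Quantity falls by |ΔQ| = |30 − 6| = 24.
DWL = ½ · t · |ΔQ| = ½ · 18 · 24 = $216.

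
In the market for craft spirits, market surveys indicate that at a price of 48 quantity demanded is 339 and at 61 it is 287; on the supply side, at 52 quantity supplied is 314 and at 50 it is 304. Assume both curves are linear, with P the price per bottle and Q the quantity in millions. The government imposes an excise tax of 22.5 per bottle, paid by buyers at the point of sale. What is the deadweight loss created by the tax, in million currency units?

Deadweight loss = 562.5 million.

Demand slope: (287 − 339)/(61 − 48) = -4, so Qd = 531 − 4P.
Supply slope: (304 − 314)/(50 − 52) = 5, so Qs = 5P + 54.
Before the tax: set 531 − 4P = 5P + 54 → P* = 53, Q* = 319.
With the tax collected from buyers, demand (in seller-price terms) shifts: Qd = 531 − 4(P + 22.5).
Solving gives Q = 269 with buyers paying 65.5 and producers receiving 43 (the 22.5 wedge).
Quantity falls by |ΔQ| = |319 − 269| = 50.
DWL = ½ · t · |ΔQ| = ½ · 22.5 · 50 = 562.5.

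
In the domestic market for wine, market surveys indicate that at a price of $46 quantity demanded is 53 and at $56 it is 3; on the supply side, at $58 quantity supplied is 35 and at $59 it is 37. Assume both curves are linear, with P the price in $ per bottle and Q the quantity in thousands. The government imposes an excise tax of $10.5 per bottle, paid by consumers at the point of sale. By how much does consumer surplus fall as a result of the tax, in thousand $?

Consumer surplus falls by $46.5 thousand.

Demand slope: (3 − 53)/(56 − 46) = -5, so Qd = 283 − 5P.
Supply slope: (37 − 35)/(59 − 58) = 2, so Qs = 2P − 81.
Before the tax: set 283 − 5P = 2P − 81 → P* = $52, Q* = 23.
With the tax collected from consumers, demand (in seller-price terms) shifts: Qd = 283 − 5(P + 10.5).
Solving gives Q = 8 with consumers paying $55 and sellers receiving $44.5 (the $10.5 wedge).
ΔCS is the trapezoid between Q = 8 and Q = 23 of height $3: ½ · (23 + 8) · 3 = $46.5.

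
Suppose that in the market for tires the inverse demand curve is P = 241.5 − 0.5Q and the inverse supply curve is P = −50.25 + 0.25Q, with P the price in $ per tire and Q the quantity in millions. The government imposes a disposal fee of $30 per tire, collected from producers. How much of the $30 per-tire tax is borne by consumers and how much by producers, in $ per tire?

Rewrite in direct form: Qd = 483 − 2P and Qs = 4P + 201.
Without the tax, 483 − 2P = 4P + 201 gives 6P = 282, so P* = $47 and Q* = 389.
With the tax collected from producers, supply shifts: Qs = 4(P − 30) + 201.
New equilibrium: consumers pay $67, producers receive $37, Q = 349. (Wedge: Pb − Ps = 30.)
Burden on consumers: $20; on producers: $10. (They sum to $30.)

Consumers bear $20 per tire; producers bear $10 per tire.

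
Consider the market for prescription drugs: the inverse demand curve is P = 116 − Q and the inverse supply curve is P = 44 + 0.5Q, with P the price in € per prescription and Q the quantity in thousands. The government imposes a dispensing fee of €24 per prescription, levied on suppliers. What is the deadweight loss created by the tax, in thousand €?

Rewrite in direct form: Qd = 116 − P and Qs = 2P − 88.
Without the tax, 116 − P = 2P − 88 gives 3P = 204, so P* = €68 and Q* = 48.
With the tax collected from suppliers, supply shifts: Qs = 2(P − 24) − 88.
New equilibrium: consumers pay €84, suppliers receive €60, Q = 32. (Wedge: Pb − Ps = 24.)
Quantity falls by |ΔQ| = |48 − 32| = 16.
DWL = ½ · t · |ΔQ| = ½ · 24 · 16 = €192.

Deadweight loss = €192 thousand.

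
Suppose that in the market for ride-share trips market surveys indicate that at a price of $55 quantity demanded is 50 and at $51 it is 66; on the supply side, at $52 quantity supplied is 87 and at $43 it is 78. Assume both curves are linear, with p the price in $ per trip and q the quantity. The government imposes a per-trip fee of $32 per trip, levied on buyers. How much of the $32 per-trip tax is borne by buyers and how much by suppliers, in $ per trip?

Demand slope: (66 − 50)/(51 − 55) = -4, so qd = 270 − 4p.
Supply slope: (78 − 87)/(43 − 52) = 1, so qs = p + 35.
Without the tax, 270 − 4p = p + 35 gives 5p = 235, so p* = $47 and q* = 82.
With the tax collected from buyers, demand (in seller-price terms) shifts: qd = 270 − 4(p + 32).
New equilibrium: buyers pay $53.4, suppliers receive $21.4, q = 56.4. (Wedge: pb − ps = 32.)
Burden on buyers: $6.4; on suppliers: $25.6. (They sum to $32.)
The less price-elastic side of the market bears the larger share of a per-unit tax.

Buyers bear $6.4 per trip; suppliers bear $25.6 per trip.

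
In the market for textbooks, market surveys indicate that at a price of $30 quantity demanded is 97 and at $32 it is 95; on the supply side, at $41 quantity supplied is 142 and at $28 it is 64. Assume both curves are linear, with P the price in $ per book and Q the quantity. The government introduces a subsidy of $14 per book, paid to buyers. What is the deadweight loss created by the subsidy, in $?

Deadweight loss = $84.

Demand slope: (95 − 97)/(32 − 30) = -1, so Qd = 127 − P.
Supply slope: (64 − 142)/(28 − 41) = 6, so Qs = 6P − 104.
Before the subsidy: set 127 − P = 6P − 104 → P* = $33, Q* = 94.
With a per-unit subsidy paid to buyers, each effectively pays P − 14, so demand becomes Qd = 127 − (P − 14).
New equilibrium: buyers pay $21, sellers receive $35, Q = 106. (Wedge: Pb − Ps = −14.)
Quantity rises by |ΔQ| = |94 − 106| = 12.
DWL = ½ · t · |ΔQ| = ½ · 14 · 12 = $84.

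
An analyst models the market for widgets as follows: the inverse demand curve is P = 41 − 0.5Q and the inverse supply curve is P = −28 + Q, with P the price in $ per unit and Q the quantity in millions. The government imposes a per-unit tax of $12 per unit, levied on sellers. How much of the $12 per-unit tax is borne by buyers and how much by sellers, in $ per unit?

Buyers bear $4 per unit; sellers bear $8 per unit.

Inverting to Q(P) form: Qd = 82 − 2P; Qs = P + 28.
Without the tax, 82 − 2P = P + 28 gives 3P = 54, so P* = $18 and Q* = 46.
With the tax collected from sellers, supply shifts: Qs = (P − 12) + 28.
New equilibrium: buyers pay $22, sellers receive $10, Q = 38. (Wedge: Pb − Ps = 12.)
Burden on buyers: $4; on sellers: $8. (They sum to $12.)
The less price-elastic side of the market bears the larger share of a per-unit tax.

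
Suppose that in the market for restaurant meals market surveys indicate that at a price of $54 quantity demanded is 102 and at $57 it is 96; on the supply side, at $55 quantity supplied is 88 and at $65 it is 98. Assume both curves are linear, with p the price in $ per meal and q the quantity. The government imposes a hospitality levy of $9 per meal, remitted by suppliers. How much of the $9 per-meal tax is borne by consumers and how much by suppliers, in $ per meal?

Demand slope: (96 − 102)/(57 − 54) = -2, so qd = 210 − 2p.
Supply slope: (98 − 88)/(65 − 55) = 1, so qs = p + 33.
Before the tax: set 210 − 2p = p + 33 → p* = $59, q* = 92.
With the tax collected from suppliers, supply shifts: qs = (p − 9) + 33.
Solving gives q = 86 with consumers paying $62 and suppliers receiving $53 (the $9 wedge).
Burden on consumers: $3; on suppliers: $6. (They sum to $9.)
The less price-elastic side of the market bears the larger share of a per-unit tax.

Consumers bear $3 per meal; suppliers bear $6 per meal.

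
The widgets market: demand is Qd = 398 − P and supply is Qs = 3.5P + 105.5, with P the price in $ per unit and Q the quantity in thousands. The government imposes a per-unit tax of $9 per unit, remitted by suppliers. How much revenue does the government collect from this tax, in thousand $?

Without the tax, 398 − P = 3.5P + 105.5 gives 4.5P = 292.5, so P* = $65 and Q* = 333.
With the tax collected from suppliers, supply shifts: Qs = 3.5(P − 9) + 105.5.
Solving gives Q = 326 with buyers paying $72 and suppliers receiving $63 (the $9 wedge).
Revenue = t · Q = 9 · 326 = $2934.

Tax revenue = $2934 thousand.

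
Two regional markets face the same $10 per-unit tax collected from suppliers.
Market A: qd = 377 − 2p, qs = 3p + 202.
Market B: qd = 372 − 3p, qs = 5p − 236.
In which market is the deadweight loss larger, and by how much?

Market A: pre-tax p* = $35, q* = 307; post-tax q = 295; deadweight loss = $60.
Market B: pre-tax p* = $76, q* = 144; post-tax q = 125.25; deadweight loss = $93.75.
Difference: $60 vs $93.75 → market B is larger by $33.75.

Market B, by $33.75.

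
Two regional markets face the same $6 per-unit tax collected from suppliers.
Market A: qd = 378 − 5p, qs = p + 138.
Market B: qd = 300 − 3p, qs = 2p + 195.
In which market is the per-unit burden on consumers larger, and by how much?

Market A: pre-tax p* = $40, q* = 178; post-tax q = 173; per-unit burden on consumers = $1.
Market B: pre-tax p* = $21, q* = 237; post-tax q = 229.8; per-unit burden on consumers = $2.4.
Difference: $1 vs $2.4 → market B is larger by $1.4.

Market B, by $1.4.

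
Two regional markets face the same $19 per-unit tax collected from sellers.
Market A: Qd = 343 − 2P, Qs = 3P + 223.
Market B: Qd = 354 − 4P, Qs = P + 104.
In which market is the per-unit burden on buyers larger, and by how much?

Market A, by $7.6.

Market A: pre-tax P* = $24, Q* = 295; post-tax Q = 272.2; per-unit burden on buyers = $11.4.
Market B: pre-tax P* = $50, Q* = 154; post-tax Q = 138.8; per-unit burden on buyers = $3.8.
Difference: $11.4 vs $3.8 → market A is larger by $7.6.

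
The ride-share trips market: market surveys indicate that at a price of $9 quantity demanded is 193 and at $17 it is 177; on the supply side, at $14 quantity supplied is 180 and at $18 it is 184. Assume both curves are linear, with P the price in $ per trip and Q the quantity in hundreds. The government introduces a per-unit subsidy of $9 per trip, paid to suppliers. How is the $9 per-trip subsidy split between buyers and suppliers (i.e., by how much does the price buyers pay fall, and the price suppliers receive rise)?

Buyers gain $3 per trip; suppliers gain $6 per trip.

Demand slope: (177 − 193)/(17 − 9) = -2, so Qd = 211 − 2P.
Supply slope: (184 − 180)/(18 − 14) = 1, so Qs = P + 166.
Without the subsidy, 211 − 2P = P + 166 gives 3P = 45, so P* = $15 and Q* = 181.
With a per-unit subsidy paid to suppliers, each receives P + 9 per unit sold, so supply becomes Qs = (P + 9) + 166.
New equilibrium: buyers pay $12, suppliers receive $21, Q = 187. (Wedge: Pb − Ps = −9.)
Gain to buyers: $3; to suppliers: $6. (They sum to $9.)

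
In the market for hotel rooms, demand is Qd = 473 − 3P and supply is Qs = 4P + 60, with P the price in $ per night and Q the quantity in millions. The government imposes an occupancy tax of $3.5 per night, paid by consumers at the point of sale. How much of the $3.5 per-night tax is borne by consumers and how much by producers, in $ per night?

Consumers bear $2 per night; producers bear $1.5 per night.

Without the tax, 473 − 3P = 4P + 60 gives 7P = 413, so P* = $59 and Q* = 296.
With the tax collected from consumers, demand (in seller-price terms) shifts: Qd = 473 − 3(P + 3.5).
Solving gives Q = 290 with consumers paying $61 and producers receiving $57.5 (the $3.5 wedge).
Burden on consumers: $2; on producers: $1.5. (They sum to $3.5.)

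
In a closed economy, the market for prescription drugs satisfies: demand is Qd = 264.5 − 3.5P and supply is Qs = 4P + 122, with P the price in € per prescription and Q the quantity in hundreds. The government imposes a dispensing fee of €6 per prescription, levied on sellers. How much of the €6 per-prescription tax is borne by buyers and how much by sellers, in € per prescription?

Without the tax, 264.5 − 3.5P = 4P + 122 gives 7.5P = 142.5, so P* = €19 and Q* = 198.
With the tax collected from sellers, supply shifts: Qs = 4(P − 6) + 122.
Solving gives Q = 186.8 with buyers paying €22.2 and sellers receiving €16.2 (the €6 wedge).
Burden on buyers: €3.2; on sellers: €2.8. (They sum to €6.)

Buyers bear €3.2 per prescription; sellers bear €2.8 per prescription.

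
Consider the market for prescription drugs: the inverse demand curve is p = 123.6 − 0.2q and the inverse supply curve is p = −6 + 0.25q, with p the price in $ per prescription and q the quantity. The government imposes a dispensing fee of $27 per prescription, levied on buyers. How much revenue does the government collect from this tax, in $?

Tax revenue = $6156.

Rewrite in direct form: qd = 618 − 5p and qs = 4p + 24.
Before the tax: set 618 − 5p = 4p + 24 → p* = $66, q* = 288.
With the tax collected from buyers, demand (in seller-price terms) shifts: qd = 618 − 5(p + 27).
Solving gives q = 228 with buyers paying $78 and producers receiving $51 (the $27 wedge).
Revenue = t · Q = 27 · 228 = $6156.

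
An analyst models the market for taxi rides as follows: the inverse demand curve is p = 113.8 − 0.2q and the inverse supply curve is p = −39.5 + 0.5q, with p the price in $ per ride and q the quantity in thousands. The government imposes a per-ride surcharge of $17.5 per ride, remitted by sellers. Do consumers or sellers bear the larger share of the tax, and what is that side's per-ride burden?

Inverting to q(p) form: qd = 569 − 5p; qs = 2p + 79.
Before the tax: set 569 − 5p = 2p + 79 → p* = $70, q* = 219.
With the tax collected from sellers, supply shifts: qs = 2(p − 17.5) + 79.
Solving gives q = 194 with consumers paying $75 and sellers receiving $57.5 (the $17.5 wedge).
Per-ride burden: consumers $5, sellers $12.5.
Sellers take the larger share because supply is less price-elastic here (demand slope 5 vs supply slope 2).
The less price-elastic side of the market bears the larger share of a per-unit tax.

Sellers bear the larger share: $12.5 per ride.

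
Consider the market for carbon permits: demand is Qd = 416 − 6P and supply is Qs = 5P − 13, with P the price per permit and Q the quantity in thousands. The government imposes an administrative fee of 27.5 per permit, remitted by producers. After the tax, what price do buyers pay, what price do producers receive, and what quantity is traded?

Buyers pay 51.5; producers receive 24; quantity = 107.

Before the tax: set 416 − 6P = 5P − 13 → P* = 39, Q* = 182.
With the tax collected from producers, supply shifts: Qs = 5(P − 27.5) − 13.
Solving gives Q = 107 with buyers paying 51.5 and producers receiving 24 (the 27.5 wedge).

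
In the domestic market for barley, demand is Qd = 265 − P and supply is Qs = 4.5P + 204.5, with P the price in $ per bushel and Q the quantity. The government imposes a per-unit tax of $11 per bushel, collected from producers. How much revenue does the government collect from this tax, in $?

Tax revenue = $2695.

Before the tax: set 265 − P = 4.5P + 204.5 → P* = $11, Q* = 254.
With the tax collected from producers, supply shifts: Qs = 4.5(P − 11) + 204.5.
New equilibrium: consumers pay $20, producers receive $9, Q = 245. (Wedge: Pb − Ps = 11.)
Revenue = t · Q = 11 · 245 = $2695.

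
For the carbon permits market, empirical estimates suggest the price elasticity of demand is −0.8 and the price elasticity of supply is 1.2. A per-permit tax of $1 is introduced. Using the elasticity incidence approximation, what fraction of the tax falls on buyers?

Buyers' share ≈ 0.6.

Incidence ratio: buyers' share ≈ εs / (εs + |εd|) = 1.2 / (1.2 + 0.8) = 0.6.
Supply is the more elastic side, so buyers bear the larger share.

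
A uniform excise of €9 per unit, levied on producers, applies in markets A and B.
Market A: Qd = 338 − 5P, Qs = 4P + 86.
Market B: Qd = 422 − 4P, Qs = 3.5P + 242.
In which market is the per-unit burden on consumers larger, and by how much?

Market A: pre-tax P* = €28, Q* = 198; post-tax Q = 178; per-unit burden on consumers = €4.
Market B: pre-tax P* = €24, Q* = 326; post-tax Q = 309.2; per-unit burden on consumers = €4.2.
Difference: €4 vs €4.2 → market B is larger by €0.2.

Market B, by €0.2.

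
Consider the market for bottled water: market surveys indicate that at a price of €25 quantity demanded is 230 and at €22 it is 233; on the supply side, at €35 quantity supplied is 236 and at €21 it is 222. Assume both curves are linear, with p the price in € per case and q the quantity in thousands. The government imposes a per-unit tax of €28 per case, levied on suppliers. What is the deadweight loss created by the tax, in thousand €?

Demand slope: (233 − 230)/(22 − 25) = -1, so qd = 255 − p.
Supply slope: (222 − 236)/(21 − 35) = 1, so qs = p + 201.
Without the tax, 255 − p = p + 201 gives 2p = 54, so p* = €27 and q* = 228.
With the tax collected from suppliers, supply shifts: qs = (p − 28) + 201.
New equilibrium: buyers pay €41, suppliers receive €13, q = 214. (Wedge: pb − ps = 28.)
Quantity falls by |ΔQ| = |228 − 214| = 14.
DWL = ½ · t · |ΔQ| = ½ · 28 · 14 = €196.

Deadweight loss = €196 thousand.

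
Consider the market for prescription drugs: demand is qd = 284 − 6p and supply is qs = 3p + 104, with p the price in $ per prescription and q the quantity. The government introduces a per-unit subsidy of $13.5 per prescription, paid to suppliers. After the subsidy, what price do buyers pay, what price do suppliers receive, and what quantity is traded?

Buyers pay $15.5; suppliers receive $29; quantity = 191.

Without the subsidy, 284 − 6p = 3p + 104 gives 9p = 180, so p* = $20 and q* = 164.
With a per-unit subsidy paid to suppliers, each receives p + 13.5 per unit sold, so supply becomes qs = 3(p + 13.5) + 104.
Solving gives q = 191 with buyers paying $15.5 and suppliers receiving $29 (the $13.5 wedge).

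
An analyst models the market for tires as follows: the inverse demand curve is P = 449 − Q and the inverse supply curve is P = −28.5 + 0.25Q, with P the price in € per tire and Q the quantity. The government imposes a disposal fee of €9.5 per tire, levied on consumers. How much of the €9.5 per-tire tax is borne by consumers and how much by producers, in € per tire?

Rewrite in direct form: Qd = 449 − P and Qs = 4P + 114.
Before the tax: set 449 − P = 4P + 114 → P* = €67, Q* = 382.
With the tax collected from consumers, demand (in seller-price terms) shifts: Qd = 449 − (P + 9.5).
New equilibrium: consumers pay €74.6, producers receive €65.1, Q = 374.4. (Wedge: Pb − Ps = 9.5.)
Burden on consumers: €7.6; on producers: €1.9. (They sum to €9.5.)
The less price-elastic side of the market bears the larger share of a per-unit tax.

Consumers bear €7.6 per tire; producers bear €1.9 per tire.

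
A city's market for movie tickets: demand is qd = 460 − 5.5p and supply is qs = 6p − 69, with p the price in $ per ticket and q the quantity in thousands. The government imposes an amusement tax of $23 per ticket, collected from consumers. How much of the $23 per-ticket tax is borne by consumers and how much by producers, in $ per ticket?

Consumers bear $12 per ticket; producers bear $11 per ticket.

Without the tax, 460 − 5.5p = 6p − 69 gives 11.5p = 529, so p* = $46 and q* = 207.
With the tax collected from consumers, demand (in seller-price terms) shifts: qd = 460 − 5.5(p + 23).
New equilibrium: consumers pay $58, producers receive $35, q = 141. (Wedge: pb − ps = 23.)
Burden on consumers: $12; on producers: $11. (They sum to $23.)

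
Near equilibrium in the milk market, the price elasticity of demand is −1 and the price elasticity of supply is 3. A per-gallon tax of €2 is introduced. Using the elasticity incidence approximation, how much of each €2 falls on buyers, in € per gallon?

Buyers bear ≈ €1.5 per gallon.

Incidence ratio: buyers' share ≈ εs / (εs + |εd|) = 3 / (3 + 1) = 0.75.
So buyers bear ≈ 0.75 × €2 = €1.5; suppliers bear €0.5.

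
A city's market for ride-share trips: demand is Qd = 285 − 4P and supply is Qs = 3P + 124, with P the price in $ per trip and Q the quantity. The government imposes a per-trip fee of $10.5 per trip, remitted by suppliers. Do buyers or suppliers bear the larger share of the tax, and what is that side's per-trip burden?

Suppliers bear the larger share: $6 per trip.

Before the tax: set 285 − 4P = 3P + 124 → P* = $23, Q* = 193.
With the tax collected from suppliers, supply shifts: Qs = 3(P − 10.5) + 124.
Solving gives Q = 175 with buyers paying $27.5 and suppliers receiving $17 (the $10.5 wedge).
Per-trip burden: buyers $4.5, suppliers $6.
Suppliers take the larger share because supply is less price-elastic here (demand slope 4 vs supply slope 3).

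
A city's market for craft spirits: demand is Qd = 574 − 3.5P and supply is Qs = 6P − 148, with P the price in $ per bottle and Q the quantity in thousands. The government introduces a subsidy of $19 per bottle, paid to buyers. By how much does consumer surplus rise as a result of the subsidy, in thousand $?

Consumer surplus rises by $3948 thousand.

Before the subsidy: set 574 − 3.5P = 6P − 148 → P* = $76, Q* = 308.
With a per-unit subsidy paid to buyers, each effectively pays P − 19, so demand becomes Qd = 574 − 3.5(P − 19).
Solving gives Q = 350 with buyers paying $64 and producers receiving $83 (the $19 wedge).
ΔCS is the trapezoid between Q = 350 and Q = 308 of height $12: ½ · (308 + 350) · 12 = $3948.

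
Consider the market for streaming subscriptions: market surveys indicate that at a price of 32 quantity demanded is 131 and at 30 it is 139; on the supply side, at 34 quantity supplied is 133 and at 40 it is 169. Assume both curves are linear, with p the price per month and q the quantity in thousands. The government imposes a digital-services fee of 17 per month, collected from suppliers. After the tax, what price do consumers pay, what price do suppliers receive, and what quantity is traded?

Consumers pay 43.2; suppliers receive 26.2; quantity = 86.2.

Demand slope: (139 − 131)/(30 − 32) = -4, so qd = 259 − 4p.
Supply slope: (169 − 133)/(40 − 34) = 6, so qs = 6p − 71.
Before the tax: set 259 − 4p = 6p − 71 → p* = 33, q* = 127.
With the tax collected from suppliers, supply shifts: qs = 6(p − 17) − 71.
New equilibrium: consumers pay 43.2, suppliers receive 26.2, q = 86.2. (Wedge: pb − ps = 17.)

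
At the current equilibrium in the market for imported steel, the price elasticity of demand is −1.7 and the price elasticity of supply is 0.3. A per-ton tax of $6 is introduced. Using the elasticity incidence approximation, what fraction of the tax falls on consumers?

Consumers' share ≈ 0.15.

Incidence ratio: consumers' share ≈ εs / (εs + |εd|) = 0.3 / (0.3 + 1.7) = 0.15.
Supply is the less elastic side, so consumers bear the smaller share.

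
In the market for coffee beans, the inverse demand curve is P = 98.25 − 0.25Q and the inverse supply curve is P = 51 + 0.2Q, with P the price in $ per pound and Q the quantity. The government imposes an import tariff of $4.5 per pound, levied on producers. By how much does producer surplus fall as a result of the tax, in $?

Producer surplus falls by $200.

Inverting to Q(P) form: Qd = 393 − 4P; Qs = 5P − 255.
Before the tax: set 393 − 4P = 5P − 255 → P* = $72, Q* = 105.
With the tax collected from producers, supply shifts: Qs = 5(P − 4.5) − 255.
New equilibrium: buyers pay $74.5, producers receive $70, Q = 95. (Wedge: Pb − Ps = 4.5.)
ΔPS is the trapezoid between Q = 95 and Q = 105 of height $2: ½ · (105 + 95) · 2 = $200.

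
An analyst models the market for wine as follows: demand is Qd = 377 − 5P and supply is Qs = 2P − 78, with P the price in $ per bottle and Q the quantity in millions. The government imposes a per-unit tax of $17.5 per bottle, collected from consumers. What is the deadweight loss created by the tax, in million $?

Without the tax, 377 − 5P = 2P − 78 gives 7P = 455, so P* = $65 and Q* = 52.
With the tax collected from consumers, demand (in seller-price terms) shifts: Qd = 377 − 5(P + 17.5).
Solving gives Q = 27 with consumers paying $70 and sellers receiving $52.5 (the $17.5 wedge).
Quantity falls by |ΔQ| = |52 − 27| = 25.
DWL = ½ · t · |ΔQ| = ½ · 17.5 · 25 = $218.75.

Deadweight loss = $218.75 million.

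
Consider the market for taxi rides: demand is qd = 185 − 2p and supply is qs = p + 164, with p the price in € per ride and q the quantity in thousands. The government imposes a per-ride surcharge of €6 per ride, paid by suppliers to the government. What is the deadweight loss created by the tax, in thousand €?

Without the tax, 185 − 2p = p + 164 gives 3p = 21, so p* = €7 and q* = 171.
With the tax collected from suppliers, supply shifts: qs = (p − 6) + 164.
New equilibrium: buyers pay €9, suppliers receive €3, q = 167. (Wedge: pb − ps = 6.)
Quantity falls by |ΔQ| = |171 − 167| = 4.
DWL = ½ · t · |ΔQ| = ½ · 6 · 4 = €12.

Deadweight loss = €12 thousand.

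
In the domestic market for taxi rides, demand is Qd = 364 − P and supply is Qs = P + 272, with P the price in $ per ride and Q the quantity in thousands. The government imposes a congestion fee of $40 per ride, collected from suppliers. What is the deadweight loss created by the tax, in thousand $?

Deadweight loss = $400 thousand.

Before the tax: set 364 − P = P + 272 → P* = $46, Q* = 318.
With the tax collected from suppliers, supply shifts: Qs = (P − 40) + 272.
New equilibrium: buyers pay $66, suppliers receive $26, Q = 298. (Wedge: Pb − Ps = 40.)
Quantity falls by |ΔQ| = |318 − 298| = 20.
DWL = ½ · t · |ΔQ| = ½ · 40 · 20 = $400.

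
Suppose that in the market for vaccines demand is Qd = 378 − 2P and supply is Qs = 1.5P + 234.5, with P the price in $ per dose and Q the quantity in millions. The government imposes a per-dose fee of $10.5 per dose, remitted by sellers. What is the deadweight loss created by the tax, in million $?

Before the tax: set 378 − 2P = 1.5P + 234.5 → P* = $41, Q* = 296.
With the tax collected from sellers, supply shifts: Qs = 1.5(P − 10.5) + 234.5.
New equilibrium: consumers pay $45.5, sellers receive $35, Q = 287. (Wedge: Pb − Ps = 10.5.)
Quantity falls by |ΔQ| = |296 − 287| = 9.
DWL = ½ · t · |ΔQ| = ½ · 10.5 · 9 = $47.25.

Deadweight loss = $47.25 million.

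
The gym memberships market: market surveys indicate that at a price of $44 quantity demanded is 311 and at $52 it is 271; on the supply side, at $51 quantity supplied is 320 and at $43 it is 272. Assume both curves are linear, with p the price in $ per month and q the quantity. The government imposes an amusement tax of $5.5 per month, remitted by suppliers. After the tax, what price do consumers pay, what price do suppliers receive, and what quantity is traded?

Consumers pay $50; suppliers receive $44.5; quantity = 281.

Demand slope: (271 − 311)/(52 − 44) = -5, so qd = 531 − 5p.
Supply slope: (272 − 320)/(43 − 51) = 6, so qs = 6p + 14.
Before the tax: set 531 − 5p = 6p + 14 → p* = $47, q* = 296.
With the tax collected from suppliers, supply shifts: qs = 6(p − 5.5) + 14.
New equilibrium: consumers pay $50, suppliers receive $44.5, q = 281. (Wedge: pb − ps = 5.5.)
The less price-elastic side of the market bears the larger share of a per-unit tax.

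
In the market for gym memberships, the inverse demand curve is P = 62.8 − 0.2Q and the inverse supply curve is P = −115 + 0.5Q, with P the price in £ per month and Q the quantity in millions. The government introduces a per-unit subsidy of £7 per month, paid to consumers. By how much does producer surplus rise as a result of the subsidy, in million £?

Producer surplus rises by £1295 million.

Inverting to Q(P) form: Qd = 314 − 5P; Qs = 2P + 230.
Before the subsidy: set 314 − 5P = 2P + 230 → P* = £12, Q* = 254.
With a per-unit subsidy paid to consumers, each effectively pays P − 7, so demand becomes Qd = 314 − 5(P − 7).
Solving gives Q = 264 with consumers paying £10 and suppliers receiving £17 (the £7 wedge).
ΔPS is the trapezoid between Q = 264 and Q = 254 of height £5: ½ · (254 + 264) · 5 = £1295.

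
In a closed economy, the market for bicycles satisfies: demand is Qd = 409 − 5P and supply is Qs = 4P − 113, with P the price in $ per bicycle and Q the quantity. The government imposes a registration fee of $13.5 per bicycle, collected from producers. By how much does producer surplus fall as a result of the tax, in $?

Without the tax, 409 − 5P = 4P − 113 gives 9P = 522, so P* = $58 and Q* = 119.
With the tax collected from producers, supply shifts: Qs = 4(P − 13.5) − 113.
New equilibrium: consumers pay $64, producers receive $50.5, Q = 89. (Wedge: Pb − Ps = 13.5.)
ΔPS is the trapezoid between Q = 89 and Q = 119 of height $7.5: ½ · (119 + 89) · 7.5 = $780.

Producer surplus falls by $780.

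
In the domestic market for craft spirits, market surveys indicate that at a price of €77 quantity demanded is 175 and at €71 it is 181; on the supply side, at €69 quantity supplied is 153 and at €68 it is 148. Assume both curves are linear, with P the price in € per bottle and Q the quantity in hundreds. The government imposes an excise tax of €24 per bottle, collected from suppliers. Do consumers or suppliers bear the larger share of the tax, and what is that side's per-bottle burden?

Consumers bear the larger share: €20 per bottle.

Demand slope: (181 − 175)/(71 − 77) = -1, so Qd = 252 − P.
Supply slope: (148 − 153)/(68 − 69) = 5, so Qs = 5P − 192.
Before the tax: set 252 − P = 5P − 192 → P* = €74, Q* = 178.
With the tax collected from suppliers, supply shifts: Qs = 5(P − 24) − 192.
Solving gives Q = 158 with consumers paying €94 and suppliers receiving €70 (the €24 wedge).
Per-bottle burden: consumers €20, suppliers €4.
Consumers take the larger share because demand is less price-elastic here (demand slope 1 vs supply slope 5).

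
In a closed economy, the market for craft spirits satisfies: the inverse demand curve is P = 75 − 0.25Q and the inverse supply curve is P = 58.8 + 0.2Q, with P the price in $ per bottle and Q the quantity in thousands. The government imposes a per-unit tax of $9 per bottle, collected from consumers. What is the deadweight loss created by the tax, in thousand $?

Rewrite in direct form: Qd = 300 − 4P and Qs = 5P − 294.
Without the tax, 300 − 4P = 5P − 294 gives 9P = 594, so P* = $66 and Q* = 36.
With the tax collected from consumers, demand (in seller-price terms) shifts: Qd = 300 − 4(P + 9).
Solving gives Q = 16 with consumers paying $71 and sellers receiving $62 (the $9 wedge).
Quantity falls by |ΔQ| = |36 − 16| = 20.
DWL = ½ · t · |ΔQ| = ½ · 9 · 20 = $90.

Deadweight loss = $90 thousand.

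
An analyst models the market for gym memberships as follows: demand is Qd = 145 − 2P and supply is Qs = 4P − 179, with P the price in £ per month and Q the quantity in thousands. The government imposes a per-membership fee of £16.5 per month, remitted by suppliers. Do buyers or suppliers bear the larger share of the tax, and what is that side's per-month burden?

Before the tax: set 145 − 2P = 4P − 179 → P* = £54, Q* = 37.
With the tax collected from suppliers, supply shifts: Qs = 4(P − 16.5) − 179.
Solving gives Q = 15 with buyers paying £65 and suppliers receiving £48.5 (the £16.5 wedge).
Per-month burden: buyers £11, suppliers £5.5.
Buyers take the larger share because demand is less price-elastic here (demand slope 2 vs supply slope 4).
The less price-elastic side of the market bears the larger share of a per-unit tax.

Buyers bear the larger share: £11 per month.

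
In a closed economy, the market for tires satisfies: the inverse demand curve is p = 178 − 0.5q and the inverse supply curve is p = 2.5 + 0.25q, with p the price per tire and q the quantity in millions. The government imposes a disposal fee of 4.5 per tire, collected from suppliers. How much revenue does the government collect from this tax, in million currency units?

Tax revenue = 1026 million.

Inverting to q(p) form: qd = 356 − 2p; qs = 4p − 10.
Without the tax, 356 − 2p = 4p − 10 gives 6p = 366, so p* = 61 and q* = 234.
With the tax collected from suppliers, supply shifts: qs = 4(p − 4.5) − 10.
Solving gives q = 228 with consumers paying 64 and suppliers receiving 59.5 (the 4.5 wedge).
Revenue = t · Q = 4.5 · 228 = 1026.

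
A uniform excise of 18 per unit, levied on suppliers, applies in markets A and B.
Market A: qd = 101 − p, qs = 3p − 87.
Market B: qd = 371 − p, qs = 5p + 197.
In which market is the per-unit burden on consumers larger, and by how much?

Market B, by 1.5.

Market A: pre-tax p* = 47, q* = 54; post-tax q = 40.5; per-unit burden on consumers = 13.5.
Market B: pre-tax p* = 29, q* = 342; post-tax q = 327; per-unit burden on consumers = 15.
Difference: 13.5 vs 15 → market B is larger by 1.5.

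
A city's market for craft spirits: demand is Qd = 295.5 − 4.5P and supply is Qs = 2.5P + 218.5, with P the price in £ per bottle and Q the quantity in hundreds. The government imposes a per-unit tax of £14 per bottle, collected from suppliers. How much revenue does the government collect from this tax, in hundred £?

Tax revenue = £3129 hundred.

Without the tax, 295.5 − 4.5P = 2.5P + 218.5 gives 7P = 77, so P* = £11 and Q* = 246.
With the tax collected from suppliers, supply shifts: Qs = 2.5(P − 14) + 218.5.
Solving gives Q = 223.5 with consumers paying £16 and suppliers receiving £2 (the £14 wedge).
Revenue = t · Q = 14 · 223.5 = £3129.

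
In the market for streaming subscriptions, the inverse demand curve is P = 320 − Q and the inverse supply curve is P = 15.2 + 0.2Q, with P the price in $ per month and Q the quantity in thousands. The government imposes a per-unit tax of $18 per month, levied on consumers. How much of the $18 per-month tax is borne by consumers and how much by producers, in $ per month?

Rewrite in direct form: Qd = 320 − P and Qs = 5P − 76.
Without the tax, 320 − P = 5P − 76 gives 6P = 396, so P* = $66 and Q* = 254.
With the tax collected from consumers, demand (in seller-price terms) shifts: Qd = 320 − (P + 18).
Solving gives Q = 239 with consumers paying $81 and producers receiving $63 (the $18 wedge).
Burden on consumers: $15; on producers: $3. (They sum to $18.)

Consumers bear $15 per month; producers bear $3 per month.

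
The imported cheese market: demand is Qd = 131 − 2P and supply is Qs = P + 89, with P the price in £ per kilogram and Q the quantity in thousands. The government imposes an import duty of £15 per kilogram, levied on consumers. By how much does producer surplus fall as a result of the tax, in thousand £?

Producer surplus falls by £980 thousand.

Before the tax: set 131 − 2P = P + 89 → P* = £14, Q* = 103.
With the tax collected from consumers, demand (in seller-price terms) shifts: Qd = 131 − 2(P + 15).
Solving gives Q = 93 with consumers paying £19 and producers receiving £4 (the £15 wedge).
ΔPS is the trapezoid between Q = 93 and Q = 103 of height £10: ½ · (103 + 93) · 10 = £980.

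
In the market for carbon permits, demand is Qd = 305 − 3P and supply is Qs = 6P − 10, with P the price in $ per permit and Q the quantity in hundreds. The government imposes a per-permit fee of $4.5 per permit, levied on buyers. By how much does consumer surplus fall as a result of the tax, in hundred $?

Before the tax: set 305 − 3P = 6P − 10 → P* = $35, Q* = 200.
With the tax collected from buyers, demand (in seller-price terms) shifts: Qd = 305 − 3(P + 4.5).
New equilibrium: buyers pay $38, producers receive $33.5, Q = 191. (Wedge: Pb − Ps = 4.5.)
ΔCS is the trapezoid between Q = 191 and Q = 200 of height $3: ½ · (200 + 191) · 3 = $586.5.

Consumer surplus falls by $586.5 hundred.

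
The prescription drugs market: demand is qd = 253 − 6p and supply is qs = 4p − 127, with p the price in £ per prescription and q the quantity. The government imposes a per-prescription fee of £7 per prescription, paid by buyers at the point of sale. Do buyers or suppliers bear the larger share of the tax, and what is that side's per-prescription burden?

Without the tax, 253 − 6p = 4p − 127 gives 10p = 380, so p* = £38 and q* = 25.
With the tax collected from buyers, demand (in seller-price terms) shifts: qd = 253 − 6(p + 7).
Solving gives q = 8.2 with buyers paying £40.8 and suppliers receiving £33.8 (the £7 wedge).
Per-prescription burden: buyers £2.8, suppliers £4.2.
Suppliers take the larger share because supply is less price-elastic here (demand slope 6 vs supply slope 4).

Suppliers bear the larger share: £4.2 per prescription.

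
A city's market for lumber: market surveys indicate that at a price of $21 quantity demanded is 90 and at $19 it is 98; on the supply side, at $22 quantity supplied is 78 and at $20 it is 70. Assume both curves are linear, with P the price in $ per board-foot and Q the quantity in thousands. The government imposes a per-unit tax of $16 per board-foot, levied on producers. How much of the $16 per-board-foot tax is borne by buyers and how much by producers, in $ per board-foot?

Buyers bear $8 per board-foot; producers bear $8 per board-foot.

Demand slope: (98 − 90)/(19 − 21) = -4, so Qd = 174 − 4P.
Supply slope: (70 − 78)/(20 − 22) = 4, so Qs = 4P − 10.
Before the tax: set 174 − 4P = 4P − 10 → P* = $23, Q* = 82.
With the tax collected from producers, supply shifts: Qs = 4(P − 16) − 10.
New equilibrium: buyers pay $31, producers receive $15, Q = 50. (Wedge: Pb − Ps = 16.)
Burden on buyers: $8; on producers: $8. (They sum to $16.)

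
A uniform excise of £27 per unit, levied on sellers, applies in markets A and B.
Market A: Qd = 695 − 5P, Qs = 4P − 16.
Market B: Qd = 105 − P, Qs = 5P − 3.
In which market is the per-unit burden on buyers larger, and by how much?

Market B, by £10.5.

Market A: pre-tax P* = £79, Q* = 300; post-tax Q = 240; per-unit burden on buyers = £12.
Market B: pre-tax P* = £18, Q* = 87; post-tax Q = 64.5; per-unit burden on buyers = £22.5.
Difference: £12 vs £22.5 → market B is larger by £10.5.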